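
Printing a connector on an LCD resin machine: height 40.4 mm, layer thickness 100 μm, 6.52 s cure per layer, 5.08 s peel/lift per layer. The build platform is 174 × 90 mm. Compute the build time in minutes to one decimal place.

Number of layers: 40.4 / 0.1 → 404 (rounded up).
Per-layer time: 6.52 + 5.08 → 11.6 s.
Total = 404 × 11.6 = 4686.4 s = 78.1 minutes.

78.1 minutes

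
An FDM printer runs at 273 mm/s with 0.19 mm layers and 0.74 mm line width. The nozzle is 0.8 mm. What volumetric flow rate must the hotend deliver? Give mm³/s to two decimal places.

Extrusion cross-section = 0.19 × 0.74, so 0.1406 mm².
Q = v·A = 273 × 0.1406 = 38.38 mm³/s.

38.38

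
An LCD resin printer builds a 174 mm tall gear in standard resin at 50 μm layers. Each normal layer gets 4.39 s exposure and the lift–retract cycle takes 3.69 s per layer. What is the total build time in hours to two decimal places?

Number of layers: 174 / 0.05 → 3480 (rounded up).
Cycle time = 4.39 + 3.69, so 8.08 s.
Build time: 3480 × 8.08 s = 28118.4 s, i.e. 7.81 hours.

7.81 hours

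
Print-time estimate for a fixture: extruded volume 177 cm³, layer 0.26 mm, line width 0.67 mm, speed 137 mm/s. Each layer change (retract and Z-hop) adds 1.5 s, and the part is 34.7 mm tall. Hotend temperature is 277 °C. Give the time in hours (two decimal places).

2.12 hours

Bead cross-section = 0.26 × 0.67, so 0.1742 mm².
Toolpath length = 177 cm³ / 0.1742 mm² = 177000 / 0.1742 = 1016073.5 mm.
Time extruding = 1016073.5 / 137 = 7416.6 s.
Layers = ⌈34.7/0.26⌉ = 134.
Non-print overhead: 134 × 1.5 → 201 s.
Altogether 7416.6 + 201 = 7617.6 s, i.e. 2.12 hours.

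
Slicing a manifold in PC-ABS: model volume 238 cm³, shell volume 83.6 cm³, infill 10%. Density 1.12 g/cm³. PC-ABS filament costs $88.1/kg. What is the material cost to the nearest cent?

Interior volume = 238 − 83.6, so 154.4 cm³.
Infill volume = 0.10 × 154.4, so 15.44 cm³.
Total extruded: 83.6 + 15.44 → 99.04 cm³.
Mass: 99.04 × 1.12 → 110.9248 g.
Cost = 110.9248 g / 1000 × $88.1/kg = $9.77.

$9.77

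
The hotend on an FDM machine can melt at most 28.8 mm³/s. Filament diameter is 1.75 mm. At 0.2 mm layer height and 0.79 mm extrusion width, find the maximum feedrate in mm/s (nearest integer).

Extrusion cross-section = 0.2 × 0.79, so 0.158 mm².
v_max = Q/A = 28.8/0.158 = 182.28 mm/s → 182 mm/s.

182 mm/s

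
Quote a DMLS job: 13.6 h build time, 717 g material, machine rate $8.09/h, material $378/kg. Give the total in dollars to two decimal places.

Machine-time cost = 8.09 × 13.6, so $110.024.
Material cost = 378 × 717/1000 = $271.026.
Job cost: 110.024 + 271.026 = $381.05.

$381.05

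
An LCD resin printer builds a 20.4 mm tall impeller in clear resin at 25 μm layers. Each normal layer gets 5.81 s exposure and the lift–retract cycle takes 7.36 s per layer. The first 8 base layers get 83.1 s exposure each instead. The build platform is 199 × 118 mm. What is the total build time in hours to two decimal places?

3.16 hours

Layers = ⌈20.4/0.025⌉ = 816.
Burn-in layers = 8 × (83.1 + 7.36), so 723.68 s.
Regular layers = 808 × (5.81 + 7.36) = 10641.36 s.
Sum: 723.68 + 10641.36 = 11365.04 s → 3.16 hours.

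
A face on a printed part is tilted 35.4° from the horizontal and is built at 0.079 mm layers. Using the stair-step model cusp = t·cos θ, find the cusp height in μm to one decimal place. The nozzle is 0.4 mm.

Cusp = layer height × cos(35.4°) = 0.079 × 0.8151 = 0.064393 mm = 64.4 μm.

64.4 μm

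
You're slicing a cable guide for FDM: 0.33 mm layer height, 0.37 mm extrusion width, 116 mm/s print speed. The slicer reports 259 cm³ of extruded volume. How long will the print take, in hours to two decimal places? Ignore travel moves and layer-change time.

Bead cross-section = 0.33 × 0.37 = 0.1221 mm².
Total extruded path = 259000/0.1221 = 2121212.1 mm.
Print-move time: 2121212.1 / 116 → 18286.3 s.
In the requested units: 18286.3 s = 5.08 hours.

5.08 hours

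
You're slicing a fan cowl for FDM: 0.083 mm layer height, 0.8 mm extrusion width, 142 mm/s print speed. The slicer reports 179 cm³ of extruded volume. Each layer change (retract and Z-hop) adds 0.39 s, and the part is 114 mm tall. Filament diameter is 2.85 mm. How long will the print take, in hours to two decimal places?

5.42 hours

Bead cross-section: 0.083 × 0.8 → 0.0664 mm².
Toolpath length = 179 cm³ / 0.0664 mm² = 179000 / 0.0664 = 2695783.1 mm.
Extrusion time = 2695783.1 / 142 = 18984.4 s.
Layer count = ceil(114 / 0.083) = 1374.
Non-print overhead = 1374 × 0.39, so 535.86 s.
Altogether 18984.4 + 535.86 = 19520.26 s, i.e. 5.42 hours.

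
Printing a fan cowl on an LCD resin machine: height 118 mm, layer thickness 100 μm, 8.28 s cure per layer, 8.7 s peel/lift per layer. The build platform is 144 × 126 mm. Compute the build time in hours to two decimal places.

5.57 hours

Layer count = ceil(118 / 0.1) = 1180.
Per-layer time: 8.28 + 8.7 → 16.98 s.
Total = 1180 × 16.98 = 20036.4 s = 5.57 hours.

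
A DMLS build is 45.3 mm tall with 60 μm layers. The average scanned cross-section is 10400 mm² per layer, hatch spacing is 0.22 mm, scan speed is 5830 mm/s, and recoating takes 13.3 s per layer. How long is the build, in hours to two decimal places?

4.49 hours

Layers = ⌈45.3/0.06⌉ = 755.
Per-layer scan distance = 10400 / 0.22 = 47272.7 mm.
Per-layer scan time: 47272.7 / 5830 → 8.1085 s.
Time per layer: 8.1085 + 13.3 → 21.4085 s.
Total: 755 × 21.4085 s = 16163.4175 s → 4.49 hours.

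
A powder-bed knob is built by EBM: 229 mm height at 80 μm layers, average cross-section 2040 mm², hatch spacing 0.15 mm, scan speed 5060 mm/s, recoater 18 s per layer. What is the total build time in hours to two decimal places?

Number of layers: 229 / 0.08 → 2863 (rounded up).
Scan path per layer = 2040 / 0.15 = 13600 mm.
Per-layer scan time: 13600 / 5060 → 2.6877 s.
Per-layer time = 2.6877 + 18, so 20.6877 s.
2863 layers × 20.6877 s/layer = 59228.8851 s, i.e. 16.45 hours.

16.45 hours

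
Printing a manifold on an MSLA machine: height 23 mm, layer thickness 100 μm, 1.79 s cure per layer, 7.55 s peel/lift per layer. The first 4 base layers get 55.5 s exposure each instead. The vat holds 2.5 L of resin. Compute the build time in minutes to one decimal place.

39.4 minutes

Layer count = ceil(23 / 0.1) = 230.
Base layers = 4 × (55.5 + 7.55) = 252.2 s.
Regular layers = 226 × (1.79 + 7.55) = 2110.84 s.
Total = 252.2 + 2110.84 = 2363.04 s = 39.4 minutes.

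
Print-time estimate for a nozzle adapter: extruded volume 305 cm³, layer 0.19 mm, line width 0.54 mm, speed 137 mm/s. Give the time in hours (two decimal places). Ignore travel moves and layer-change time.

6.03 hours

Extrusion cross-section = 0.19 × 0.54 = 0.1026 mm².
Toolpath length = 305 cm³ / 0.1026 mm² = 305000 / 0.1026 = 2972709.6 mm.
Extrusion time = 2972709.6 / 137, so 21698.6 s.
21698.6 s = 6.03 hours.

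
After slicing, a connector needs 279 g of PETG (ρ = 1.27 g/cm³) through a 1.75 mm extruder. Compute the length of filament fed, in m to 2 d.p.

Volume = 279 g / 1.27 g·cm⁻³ = 219.685 cm³ = 219685 mm³.
Cross-section of 1.75 mm filament: π·(1.75/2)² = 2.4053 mm².
L = V/A = 219685/2.4053 = 91333.72 mm → 91.33 m.

91.33 m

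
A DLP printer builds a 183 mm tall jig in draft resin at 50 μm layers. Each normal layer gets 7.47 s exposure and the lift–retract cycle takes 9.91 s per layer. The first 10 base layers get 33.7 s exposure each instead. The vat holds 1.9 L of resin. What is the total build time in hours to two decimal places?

17.74 hours

Layer count = ceil(183 / 0.05) = 3660.
Burn-in layers: 10 × (33.7 + 9.91) → 436.1 s.
Remaining layers: 3650 × (7.47 + 9.91) → 63437 s.
Total = 436.1 + 63437 = 63873.1 s = 17.74 hours.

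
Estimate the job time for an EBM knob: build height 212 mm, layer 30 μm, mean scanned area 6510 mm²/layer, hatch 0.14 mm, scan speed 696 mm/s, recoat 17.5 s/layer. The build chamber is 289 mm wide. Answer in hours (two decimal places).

Layer count = ceil(212 / 0.03) = 7067.
Per-layer scan distance = 6510 / 0.14 = 46500 mm.
Beam time per layer = 46500 / 696 = 66.8103 s.
Per-layer time: 66.8103 + 17.5 → 84.3103 s.
Total: 7067 × 84.3103 s = 595820.8901 s → 165.51 hours.

165.51 hours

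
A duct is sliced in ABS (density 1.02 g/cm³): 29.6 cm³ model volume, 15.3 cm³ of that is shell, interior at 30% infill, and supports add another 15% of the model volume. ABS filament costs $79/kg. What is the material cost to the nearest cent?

$1.94

Volume inside the shell = 29.6 − 15.3 = 14.3 cm³.
Infill volume = 0.30 × 14.3 = 4.29 cm³.
Support: 0.15 × 29.6 → 4.44 cm³.
Total extruded = 15.3 + 4.29 + 4.44, so 24.03 cm³.
Mass: 24.03 × 1.02 → 24.5106 g.
At $79/kg: 24.5106/1000 × 79 = $1.94.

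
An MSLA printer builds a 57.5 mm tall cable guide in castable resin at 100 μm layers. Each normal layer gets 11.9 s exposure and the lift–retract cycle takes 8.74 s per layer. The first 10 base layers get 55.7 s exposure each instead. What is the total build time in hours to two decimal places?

Number of layers: 57.5 / 0.1 → 575 (rounded up).
Base layers: 10 × (55.7 + 8.74) → 644.4 s.
Remaining layers: 565 × (11.9 + 8.74) → 11661.6 s.
Total = 644.4 + 11661.6 = 12306 s = 3.42 hours.

3.42 hours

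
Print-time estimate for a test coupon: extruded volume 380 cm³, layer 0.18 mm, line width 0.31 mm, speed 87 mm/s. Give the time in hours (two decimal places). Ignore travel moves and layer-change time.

Bead cross-section = 0.18 × 0.31, so 0.0558 mm².
Toolpath length = 380 cm³ / 0.0558 mm² = 380000 / 0.0558 = 6810035.8 mm.
Print-move time: 6810035.8 / 87 → 78276.3 s.
78276.3 s = 21.74 hours.

21.74 hours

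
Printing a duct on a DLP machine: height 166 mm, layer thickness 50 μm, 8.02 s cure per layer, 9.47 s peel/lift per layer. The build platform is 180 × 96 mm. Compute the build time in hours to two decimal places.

16.13 hours

Layers = ⌈166/0.05⌉ = 3320.
Per-layer time = 8.02 + 9.47 = 17.49 s.
Build time: 3320 × 17.49 s = 58066.8 s, i.e. 16.13 hours.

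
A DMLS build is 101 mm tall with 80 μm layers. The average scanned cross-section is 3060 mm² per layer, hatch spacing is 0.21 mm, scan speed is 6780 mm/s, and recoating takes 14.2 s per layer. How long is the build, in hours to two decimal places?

Layers = ⌈101/0.08⌉ = 1263.
Per-layer scan distance = 3060 / 0.21 = 14571.4 mm.
Per-layer scan time = 14571.4 / 6780, so 2.1492 s.
Time per layer = 2.1492 + 14.2 = 16.3492 s.
Total: 1263 × 16.3492 s = 20649.0396 s → 5.74 hours.

5.74 hours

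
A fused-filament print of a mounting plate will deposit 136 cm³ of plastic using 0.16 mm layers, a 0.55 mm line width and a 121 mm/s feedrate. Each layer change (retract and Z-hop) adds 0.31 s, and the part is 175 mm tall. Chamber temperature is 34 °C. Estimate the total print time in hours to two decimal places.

Line area = 0.16 × 0.55 = 0.088 mm².
Toolpath length = 136 cm³ / 0.088 mm² = 136000 / 0.088 = 1545454.5 mm.
Extrusion time = 1545454.5 / 121 = 12772.4 s.
Layers = ⌈175/0.16⌉ = 1094.
Non-print overhead: 1094 × 0.31 → 339.14 s.
Altogether 12772.4 + 339.14 = 13111.54 s, i.e. 3.64 hours.

3.64 hours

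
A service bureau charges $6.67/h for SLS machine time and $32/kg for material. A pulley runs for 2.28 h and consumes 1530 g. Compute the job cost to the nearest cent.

Time charge = 6.67 × 2.28 = $15.2076.
Material cost = 32 × 1530/1000, so $48.96.
Job cost: 15.2076 + 48.96 = 64.1676 ≈ $64.17.

$64.17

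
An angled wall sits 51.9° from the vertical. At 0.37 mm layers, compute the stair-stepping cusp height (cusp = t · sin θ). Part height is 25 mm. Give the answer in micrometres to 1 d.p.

291.2 μm

Cusp = layer height × sin(51.9°) = 0.37 × 0.7869 = 0.291153 mm = 291.2 μm.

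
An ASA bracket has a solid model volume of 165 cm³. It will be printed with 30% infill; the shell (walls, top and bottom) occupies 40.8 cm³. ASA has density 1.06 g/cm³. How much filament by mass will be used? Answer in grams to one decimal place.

Infill region = 165 − 40.8, so 124.2 cm³.
Deposited infill = 0.30 × 124.2 = 37.26 cm³.
Total printed volume = 40.8 + 37.26 = 78.06 cm³.
Mass: 78.06 × 1.06 → 82.7436 g.

82.7 g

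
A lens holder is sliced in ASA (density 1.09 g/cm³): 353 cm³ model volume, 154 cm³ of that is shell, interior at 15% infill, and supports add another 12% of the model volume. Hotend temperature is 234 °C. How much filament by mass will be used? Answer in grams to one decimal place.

Interior volume: 353 − 154 → 199 cm³.
Deposited infill = 0.15 × 199, so 29.85 cm³.
Support: 0.12 × 353 → 42.36 cm³.
Deposited volume: 154 + 29.85 + 42.36 → 226.21 cm³.
Mass = 226.21 × 1.09, so 246.5689 g.

246.6 g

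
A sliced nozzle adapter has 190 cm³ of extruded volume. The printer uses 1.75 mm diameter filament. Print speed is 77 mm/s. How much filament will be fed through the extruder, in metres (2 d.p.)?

78.99 m

Filament cross-section = π × (1.75/2)² = 2.4053 mm².
Length = 190 cm³ / 2.4053 mm² = 190000 / 2.4053 = 78992.23 mm = 78.99 m.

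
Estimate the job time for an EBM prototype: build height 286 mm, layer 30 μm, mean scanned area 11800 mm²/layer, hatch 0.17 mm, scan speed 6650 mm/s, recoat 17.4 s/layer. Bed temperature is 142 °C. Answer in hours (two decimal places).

Layer count = ceil(286 / 0.03) = 9534.
Hatch length per layer = 11800 / 0.17, so 69411.8 mm.
Per-layer scan time = 69411.8 / 6650 = 10.4379 s.
Per-layer time: 10.4379 + 17.4 → 27.8379 s.
Total: 9534 × 27.8379 s = 265406.5386 s → 73.72 hours.

73.72 hours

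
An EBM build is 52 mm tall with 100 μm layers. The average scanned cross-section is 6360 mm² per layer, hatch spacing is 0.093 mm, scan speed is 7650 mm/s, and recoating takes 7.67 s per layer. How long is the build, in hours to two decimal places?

Number of layers: 52 / 0.1 → 520 (rounded up).
Per-layer scan distance: 6360 / 0.093 → 68387.1 mm.
Beam time per layer = 68387.1 / 7650, so 8.9395 s.
Layer cycle = 8.9395 + 7.67 = 16.6095 s.
Total: 520 × 16.6095 s = 8636.94 s → 2.40 hours.

2.40 hours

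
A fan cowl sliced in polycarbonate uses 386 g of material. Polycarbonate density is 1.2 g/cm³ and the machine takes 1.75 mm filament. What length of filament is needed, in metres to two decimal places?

Extruded volume: 386/1.2 = 321.6667 cm³ (321666.7 mm³).
Filament cross-section = π × (1.75/2)² = 2.4053 mm².
Length = 321666.7 / 2.4053 = 133732.47 mm = 133.73 m.

133.73 m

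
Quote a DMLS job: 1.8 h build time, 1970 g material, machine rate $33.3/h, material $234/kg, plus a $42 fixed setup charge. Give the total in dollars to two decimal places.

$562.92

Machine cost: 33.3 × 1.8 → $59.94.
Material charge = 234 × 1970/1000 = $460.98.
Total = 59.94 + 460.98 + 42 = $562.92.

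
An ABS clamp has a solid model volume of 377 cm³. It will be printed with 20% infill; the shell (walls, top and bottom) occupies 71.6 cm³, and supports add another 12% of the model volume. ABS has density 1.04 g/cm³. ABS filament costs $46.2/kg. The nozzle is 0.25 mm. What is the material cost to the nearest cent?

$8.55

Volume inside the shell = 377 − 71.6 = 305.4 cm³.
Infill volume = 0.20 × 305.4, so 61.08 cm³.
Support = 0.12 × 377, so 45.24 cm³.
Deposited volume: 71.6 + 61.08 + 45.24 → 177.92 cm³.
Mass = 177.92 × 1.04 = 185.0368 g.
At $46.2/kg: 185.0368/1000 × 46.2 = $8.55.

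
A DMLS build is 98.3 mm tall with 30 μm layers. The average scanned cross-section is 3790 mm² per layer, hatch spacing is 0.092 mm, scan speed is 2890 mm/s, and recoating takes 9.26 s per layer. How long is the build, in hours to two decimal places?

Layer count = ceil(98.3 / 0.03) = 3277.
Scan path per layer = 3790 / 0.092 = 41195.7 mm.
Laser time per layer = 41195.7 / 2890, so 14.2546 s.
Per-layer time: 14.2546 + 9.26 → 23.5146 s.
Total: 3277 × 23.5146 s = 77057.3442 s → 21.40 hours.

21.40 hours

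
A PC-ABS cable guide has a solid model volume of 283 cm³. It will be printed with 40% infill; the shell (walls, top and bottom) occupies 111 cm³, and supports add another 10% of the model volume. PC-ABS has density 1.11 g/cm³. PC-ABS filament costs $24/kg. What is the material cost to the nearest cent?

Volume inside the shell = 283 − 111, so 172 cm³.
Deposited infill = 0.40 × 172, so 68.8 cm³.
Support: 0.10 × 283 → 28.3 cm³.
Total extruded: 111 + 68.8 + 28.3 → 208.1 cm³.
Mass = 208.1 × 1.11, so 230.991 g.
At $24/kg: 230.991/1000 × 24 = $5.54.

$5.54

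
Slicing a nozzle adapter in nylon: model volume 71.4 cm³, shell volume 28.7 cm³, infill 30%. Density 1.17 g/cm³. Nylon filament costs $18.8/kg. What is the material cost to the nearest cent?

$0.91

Volume inside the shell: 71.4 − 28.7 → 42.7 cm³.
Infill deposited = 0.30 × 42.7, so 12.81 cm³.
Total printed volume: 28.7 + 12.81 → 41.51 cm³.
Mass = 41.51 × 1.17 = 48.5667 g.
Cost = 48.5667 g / 1000 × $18.8/kg = $0.91.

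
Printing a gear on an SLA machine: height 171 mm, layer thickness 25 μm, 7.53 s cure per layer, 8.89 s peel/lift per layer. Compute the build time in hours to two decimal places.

Layers = ⌈171/0.025⌉ = 6840.
Cycle time = 7.53 + 8.89, so 16.42 s.
Build time: 6840 × 16.42 s = 112312.8 s, i.e. 31.20 hours.

31.20 hours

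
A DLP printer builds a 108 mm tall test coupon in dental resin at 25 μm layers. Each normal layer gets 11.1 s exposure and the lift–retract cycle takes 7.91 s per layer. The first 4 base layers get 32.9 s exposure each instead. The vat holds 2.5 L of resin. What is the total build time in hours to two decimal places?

Number of layers: 108 / 0.025 → 4320 (rounded up).
Bottom layers: 4 × (32.9 + 7.91) → 163.24 s.
Regular layers: 4316 × (11.1 + 7.91) → 82047.16 s.
Total = 163.24 + 82047.16 = 82210.4 s = 22.84 hours.

22.84 hours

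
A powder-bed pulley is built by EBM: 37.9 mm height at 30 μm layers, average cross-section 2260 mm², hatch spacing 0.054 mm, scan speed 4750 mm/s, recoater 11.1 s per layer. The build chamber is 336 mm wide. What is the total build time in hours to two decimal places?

6.99 hours

Layers = ⌈37.9/0.03⌉ = 1264.
Hatch length per layer: 2260 / 0.054 → 41851.9 mm.
Per-layer scan time: 41851.9 / 4750 → 8.8109 s.
Time per layer: 8.8109 + 11.1 → 19.9109 s.
Build time = 1264 × 19.9109 = 25167.3776 s = 6.99 hours.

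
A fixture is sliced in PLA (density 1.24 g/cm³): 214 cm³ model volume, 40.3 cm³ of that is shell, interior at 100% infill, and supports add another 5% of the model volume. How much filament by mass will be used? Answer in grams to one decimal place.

278.6 g

Volume inside the shell = 214 − 40.3, so 173.7 cm³.
Infill volume = 1.00 × 173.7, so 173.7 cm³.
Support: 0.05 × 214 → 10.7 cm³.
Deposited volume = 40.3 + 173.7 + 10.7 = 224.7 cm³.
Mass = 224.7 × 1.24 = 278.628 g.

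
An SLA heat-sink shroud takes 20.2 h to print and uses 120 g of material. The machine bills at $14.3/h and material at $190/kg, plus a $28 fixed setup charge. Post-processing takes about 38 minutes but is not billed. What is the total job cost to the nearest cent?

Machine-time cost: 14.3 × 20.2 → $288.86.
Material charge: 190 × 120/1000 → $22.80.
Adding setup: 288.86 + 22.80 + 28 → $339.66.

$339.66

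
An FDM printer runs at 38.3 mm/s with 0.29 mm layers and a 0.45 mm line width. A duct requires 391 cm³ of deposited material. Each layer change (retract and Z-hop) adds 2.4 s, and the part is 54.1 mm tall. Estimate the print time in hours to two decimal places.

Extrusion cross-section: 0.29 × 0.45 → 0.1305 mm².
Toolpath length = 391 cm³ / 0.1305 mm² = 391000 / 0.1305 = 2996168.6 mm.
Print-move time = 2996168.6 / 38.3, so 78228.9 s.
Number of layers: 54.1 / 0.29 → 187 (rounded up).
Layer-change overhead = 187 × 2.4 = 448.8 s.
Altogether 78228.9 + 448.8 = 78677.7 s, i.e. 21.85 hours.

21.85 hours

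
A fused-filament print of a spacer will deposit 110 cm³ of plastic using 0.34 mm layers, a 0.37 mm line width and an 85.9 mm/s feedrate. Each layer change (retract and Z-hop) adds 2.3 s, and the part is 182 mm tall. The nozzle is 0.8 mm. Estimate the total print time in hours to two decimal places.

Line area: 0.34 × 0.37 → 0.1258 mm².
Toolpath length = 110 cm³ / 0.1258 mm² = 110000 / 0.1258 = 874403.8 mm.
Time extruding: 874403.8 / 85.9 → 10179.3 s.
Layers = ⌈182/0.34⌉ = 536.
Non-print overhead = 536 × 2.3, so 1232.8 s.
Altogether 10179.3 + 1232.8 = 11412.1 s, i.e. 3.17 hours.

3.17 hours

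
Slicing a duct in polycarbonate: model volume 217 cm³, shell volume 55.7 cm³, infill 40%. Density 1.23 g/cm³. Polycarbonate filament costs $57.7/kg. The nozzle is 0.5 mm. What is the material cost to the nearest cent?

Volume inside the shell = 217 − 55.7, so 161.3 cm³.
Infill volume = 0.40 × 161.3, so 64.52 cm³.
Total extruded: 55.7 + 64.52 → 120.22 cm³.
Mass = 120.22 × 1.23 = 147.8706 g.
Cost = 147.8706 g / 1000 × $57.7/kg = $8.53.

$8.53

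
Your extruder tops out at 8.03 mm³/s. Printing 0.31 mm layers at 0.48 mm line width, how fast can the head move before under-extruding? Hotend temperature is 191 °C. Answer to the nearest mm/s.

A = 0.31 × 0.48 = 0.1488 mm².
v_max = Q/A = 8.03/0.1488 = 53.97 mm/s → 54 mm/s.

54 mm/s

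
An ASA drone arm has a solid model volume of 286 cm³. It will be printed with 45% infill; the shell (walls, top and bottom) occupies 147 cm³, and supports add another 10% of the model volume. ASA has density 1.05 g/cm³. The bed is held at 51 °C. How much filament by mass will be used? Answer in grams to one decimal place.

Interior volume = 286 − 147, so 139 cm³.
Deposited infill = 0.45 × 139 = 62.55 cm³.
Support = 0.10 × 286, so 28.6 cm³.
Total printed volume = 147 + 62.55 + 28.6, so 238.15 cm³.
Mass = 238.15 × 1.05 = 250.0575 g.

250.1 g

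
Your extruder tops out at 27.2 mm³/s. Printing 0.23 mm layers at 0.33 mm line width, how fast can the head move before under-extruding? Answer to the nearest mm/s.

Extrusion cross-section: 0.23 × 0.33 → 0.0759 mm².
v_max = Q/A = 27.2/0.0759 = 358.37 mm/s → 358 mm/s.

358 mm/s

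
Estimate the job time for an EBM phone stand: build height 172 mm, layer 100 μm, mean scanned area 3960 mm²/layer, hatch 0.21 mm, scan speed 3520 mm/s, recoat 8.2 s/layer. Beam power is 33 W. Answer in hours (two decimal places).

6.48 hours

Layers = ⌈172/0.1⌉ = 1720.
Per-layer scan distance: 3960 / 0.21 → 18857.1 mm.
Beam time per layer = 18857.1 / 3520 = 5.3571 s.
Layer cycle = 5.3571 + 8.2 = 13.5571 s.
Build time = 1720 × 13.5571 = 23318.212 s = 6.48 hours.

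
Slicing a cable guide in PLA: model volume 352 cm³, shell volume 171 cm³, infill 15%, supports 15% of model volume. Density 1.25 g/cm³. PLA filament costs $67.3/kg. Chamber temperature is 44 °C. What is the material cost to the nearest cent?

$21.11

Volume inside the shell = 352 − 171, so 181 cm³.
Infill volume = 0.15 × 181, so 27.15 cm³.
Support = 0.15 × 352, so 52.8 cm³.
Total printed volume = 171 + 27.15 + 52.8, so 250.95 cm³.
Mass = 250.95 × 1.25, so 313.6875 g.
At $67.3/kg: 313.6875/1000 × 67.3 = $21.11.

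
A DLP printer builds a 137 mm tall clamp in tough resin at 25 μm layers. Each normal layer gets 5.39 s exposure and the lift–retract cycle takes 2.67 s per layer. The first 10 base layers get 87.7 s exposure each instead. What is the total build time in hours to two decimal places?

Layer count = ceil(137 / 0.025) = 5480.
Burn-in layers = 10 × (87.7 + 2.67) = 903.7 s.
Regular layers = 5470 × (5.39 + 2.67), so 44088.2 s.
Sum: 903.7 + 44088.2 = 44991.9 s → 12.50 hours.

12.50 hours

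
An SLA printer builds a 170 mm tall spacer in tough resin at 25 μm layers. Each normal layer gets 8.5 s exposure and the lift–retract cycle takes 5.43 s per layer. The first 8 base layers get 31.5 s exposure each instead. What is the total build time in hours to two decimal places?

Number of layers: 170 / 0.025 → 6800 (rounded up).
Base layers = 8 × (31.5 + 5.43), so 295.44 s.
Regular layers = 6792 × (8.5 + 5.43) = 94612.56 s.
Total = 295.44 + 94612.56 = 94908 s = 26.36 hours.

26.36 hours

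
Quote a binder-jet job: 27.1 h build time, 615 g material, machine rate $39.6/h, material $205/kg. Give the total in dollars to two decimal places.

$1199.24

Machine cost: 39.6 × 27.1 → $1073.16.
Material charge = 205 × 615/1000, so $126.075.
Job cost: 1073.16 + 126.075 = 1199.235 ≈ $1199.24.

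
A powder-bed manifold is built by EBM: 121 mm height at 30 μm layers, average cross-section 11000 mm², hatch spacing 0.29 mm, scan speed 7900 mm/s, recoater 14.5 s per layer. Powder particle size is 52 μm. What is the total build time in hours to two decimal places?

21.63 hours

Layer count = ceil(121 / 0.03) = 4034.
Per-layer scan distance = 11000 / 0.29 = 37931 mm.
Scan time per layer = 37931 / 7900, so 4.8014 s.
Per-layer time = 4.8014 + 14.5, so 19.3014 s.
4034 layers × 19.3014 s/layer = 77861.8476 s, i.e. 21.63 hours.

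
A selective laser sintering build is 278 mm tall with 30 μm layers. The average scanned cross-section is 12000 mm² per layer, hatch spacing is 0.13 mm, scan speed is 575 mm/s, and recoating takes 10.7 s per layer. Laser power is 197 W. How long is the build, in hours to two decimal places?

Number of layers: 278 / 0.03 → 9267 (rounded up).
Scan path per layer: 12000 / 0.13 → 92307.7 mm.
Laser time per layer = 92307.7 / 575, so 160.5351 s.
Per-layer time = 160.5351 + 10.7, so 171.2351 s.
Total: 9267 × 171.2351 s = 1586835.6717 s → 440.79 hours.

440.79 hours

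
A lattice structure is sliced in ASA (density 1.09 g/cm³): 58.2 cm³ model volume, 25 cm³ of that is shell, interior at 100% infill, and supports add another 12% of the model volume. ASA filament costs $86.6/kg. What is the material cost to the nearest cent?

Volume inside the shell: 58.2 − 25 → 33.2 cm³.
Infill deposited = 1.00 × 33.2, so 33.2 cm³.
Support = 0.12 × 58.2 = 6.984 cm³.
Total printed volume: 25 + 33.2 + 6.984 → 65.184 cm³.
Mass: 65.184 × 1.09 → 71.05056 g.
Cost = 71.05056 g / 1000 × $86.6/kg = $6.15.

$6.15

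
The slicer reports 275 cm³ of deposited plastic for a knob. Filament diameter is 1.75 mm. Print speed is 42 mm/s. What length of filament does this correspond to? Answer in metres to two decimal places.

A = π r² = π × 0.875² = 2.4053 mm².
L = 275000 mm³ / 2.4053 mm² = 114330.85 mm, i.e. 114.33 m.

114.33 m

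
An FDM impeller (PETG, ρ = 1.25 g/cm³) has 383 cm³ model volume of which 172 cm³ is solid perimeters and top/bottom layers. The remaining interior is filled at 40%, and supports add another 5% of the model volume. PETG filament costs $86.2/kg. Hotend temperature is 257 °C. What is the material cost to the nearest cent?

Volume inside the shell: 383 − 172 → 211 cm³.
Deposited infill: 0.40 × 211 → 84.4 cm³.
Support = 0.05 × 383 = 19.15 cm³.
Deposited volume: 172 + 84.4 + 19.15 → 275.55 cm³.
Mass = 275.55 × 1.25 = 344.4375 g.
Cost = 344.4375 g / 1000 × $86.2/kg = $29.69.

$29.69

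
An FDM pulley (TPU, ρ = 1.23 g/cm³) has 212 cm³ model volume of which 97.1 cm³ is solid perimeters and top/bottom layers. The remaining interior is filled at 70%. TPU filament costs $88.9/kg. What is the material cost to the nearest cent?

Infill region = 212 − 97.1, so 114.9 cm³.
Infill deposited: 0.70 × 114.9 → 80.43 cm³.
Total printed volume: 97.1 + 80.43 → 177.53 cm³.
Mass = 177.53 × 1.23 = 218.3619 g.
Cost = 218.3619 g / 1000 × $88.9/kg = $19.41.

$19.41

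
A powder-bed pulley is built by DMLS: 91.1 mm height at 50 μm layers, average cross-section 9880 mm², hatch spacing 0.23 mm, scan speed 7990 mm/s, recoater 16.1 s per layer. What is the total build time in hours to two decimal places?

10.87 hours

Number of layers: 91.1 / 0.05 → 1822 (rounded up).
Scan path per layer = 9880 / 0.23, so 42956.5 mm.
Per-layer scan time = 42956.5 / 7990 = 5.3763 s.
Layer cycle = 5.3763 + 16.1, so 21.4763 s.
Total: 1822 × 21.4763 s = 39129.8186 s → 10.87 hours.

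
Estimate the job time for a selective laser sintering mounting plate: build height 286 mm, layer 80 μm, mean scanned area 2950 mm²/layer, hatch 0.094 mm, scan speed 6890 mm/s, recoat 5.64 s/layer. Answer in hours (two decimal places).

Number of layers: 286 / 0.08 → 3575 (rounded up).
Hatch length per layer = 2950 / 0.094 = 31383 mm.
Laser time per layer = 31383 / 6890 = 4.5549 s.
Per-layer time = 4.5549 + 5.64, so 10.1949 s.
Total: 3575 × 10.1949 s = 36446.7675 s → 10.12 hours.

10.12 hours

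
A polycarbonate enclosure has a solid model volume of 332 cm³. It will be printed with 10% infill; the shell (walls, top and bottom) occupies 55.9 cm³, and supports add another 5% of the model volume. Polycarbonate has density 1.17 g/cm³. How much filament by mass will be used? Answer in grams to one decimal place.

Infill region = 332 − 55.9 = 276.1 cm³.
Deposited infill = 0.10 × 276.1 = 27.61 cm³.
Support = 0.05 × 332, so 16.6 cm³.
Total printed volume = 55.9 + 27.61 + 16.6, so 100.11 cm³.
Mass = 100.11 × 1.17 = 117.1287 g.

117.1 g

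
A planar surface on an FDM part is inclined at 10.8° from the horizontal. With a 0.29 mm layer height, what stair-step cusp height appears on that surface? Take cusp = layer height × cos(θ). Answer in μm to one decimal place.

284.9 μm

Cusp = layer height × cos(10.8°) = 0.29 × 0.9823 = 0.284867 mm = 284.9 μm.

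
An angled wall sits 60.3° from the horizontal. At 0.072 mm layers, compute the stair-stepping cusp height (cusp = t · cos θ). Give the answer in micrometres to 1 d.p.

35.7 μm

h_c = t·cos θ = 0.072 × 0.4955 = 0.035676 mm (35.7 μm).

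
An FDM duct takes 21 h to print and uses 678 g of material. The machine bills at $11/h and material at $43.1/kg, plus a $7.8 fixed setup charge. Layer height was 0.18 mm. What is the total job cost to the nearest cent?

$268.02

Machine cost = 11 × 21, so $231.00.
Feedstock cost = 43.1 × 678/1000, so $29.2218.
Total = 231.00 + 29.2218 + 7.8 = 268.0218 ≈ $268.02.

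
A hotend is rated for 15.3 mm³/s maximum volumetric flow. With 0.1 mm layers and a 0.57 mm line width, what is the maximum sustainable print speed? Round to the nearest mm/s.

Extrusion cross-section = 0.1 × 0.57 = 0.057 mm².
v_max = Q/A = 15.3/0.057 = 268.42 mm/s → 268 mm/s.

268 mm/s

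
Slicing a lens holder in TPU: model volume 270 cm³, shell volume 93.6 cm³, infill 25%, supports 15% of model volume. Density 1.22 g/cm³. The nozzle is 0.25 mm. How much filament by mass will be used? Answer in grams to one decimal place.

Interior volume: 270 − 93.6 → 176.4 cm³.
Infill deposited: 0.25 × 176.4 → 44.1 cm³.
Support = 0.15 × 270, so 40.5 cm³.
Total extruded = 93.6 + 44.1 + 40.5 = 178.2 cm³.
Mass = 178.2 × 1.22 = 217.404 g.

217.4 g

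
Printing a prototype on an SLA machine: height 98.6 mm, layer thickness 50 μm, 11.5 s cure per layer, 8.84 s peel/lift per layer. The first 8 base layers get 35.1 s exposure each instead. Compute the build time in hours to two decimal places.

11.19 hours

Number of layers: 98.6 / 0.05 → 1972 (rounded up).
Burn-in layers: 8 × (35.1 + 8.84) → 351.52 s.
Normal layers: 1964 × (11.5 + 8.84) → 39947.76 s.
Total = 351.52 + 39947.76 = 40299.28 s = 11.19 hours.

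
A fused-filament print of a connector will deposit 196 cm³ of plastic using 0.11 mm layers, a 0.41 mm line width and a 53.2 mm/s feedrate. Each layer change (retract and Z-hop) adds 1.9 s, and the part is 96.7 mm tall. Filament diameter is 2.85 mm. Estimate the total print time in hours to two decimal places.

Line area = 0.11 × 0.41, so 0.0451 mm².
Toolpath length = 196 cm³ / 0.0451 mm² = 196000 / 0.0451 = 4345898 mm.
Time extruding = 4345898 / 53.2, so 81689.8 s.
Layer count = ceil(96.7 / 0.11) = 880.
Z-hop total = 880 × 1.9, so 1672 s.
Total = 81689.8 + 1672 = 83361.8 s = 23.16 hours.

23.16 hours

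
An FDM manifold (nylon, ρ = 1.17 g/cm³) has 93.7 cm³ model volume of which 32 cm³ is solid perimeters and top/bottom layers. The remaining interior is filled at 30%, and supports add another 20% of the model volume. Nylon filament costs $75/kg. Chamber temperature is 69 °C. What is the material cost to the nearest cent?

$6.08

Infill region = 93.7 − 32 = 61.7 cm³.
Infill volume: 0.30 × 61.7 → 18.51 cm³.
Support: 0.20 × 93.7 → 18.74 cm³.
Total printed volume = 32 + 18.51 + 18.74 = 69.25 cm³.
Mass = 69.25 × 1.17, so 81.0225 g.
At $75/kg: 81.0225/1000 × 75 = $6.08.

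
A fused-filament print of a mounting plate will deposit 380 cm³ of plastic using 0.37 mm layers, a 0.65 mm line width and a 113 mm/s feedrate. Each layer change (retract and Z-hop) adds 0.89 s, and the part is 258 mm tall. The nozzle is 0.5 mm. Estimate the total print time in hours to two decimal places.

4.06 hours

Bead cross-section: 0.37 × 0.65 → 0.2405 mm².
Total extruded path = 380000/0.2405 = 1580041.6 mm.
Print-move time = 1580041.6 / 113 = 13982.7 s.
Number of layers: 258 / 0.37 → 698 (rounded up).
Layer-change overhead: 698 × 0.89 → 621.22 s.
Total = 13982.7 + 621.22 = 14603.92 s = 4.06 hours.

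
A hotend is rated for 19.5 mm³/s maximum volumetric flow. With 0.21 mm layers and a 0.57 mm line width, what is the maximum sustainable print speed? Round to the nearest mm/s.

163 mm/s

Extrusion cross-section: 0.21 × 0.57 → 0.1197 mm².
Max speed = 19.5 / 0.1197 = 162.91 ≈ 163 mm/s.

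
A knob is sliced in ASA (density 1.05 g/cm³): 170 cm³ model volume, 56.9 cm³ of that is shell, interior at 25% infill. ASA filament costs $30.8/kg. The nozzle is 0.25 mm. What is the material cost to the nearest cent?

Infill region = 170 − 56.9, so 113.1 cm³.
Deposited infill = 0.25 × 113.1 = 28.275 cm³.
Total printed volume = 56.9 + 28.275 = 85.175 cm³.
Mass = 85.175 × 1.05 = 89.43375 g.
Cost = 89.43375 g / 1000 × $30.8/kg = $2.75.

$2.75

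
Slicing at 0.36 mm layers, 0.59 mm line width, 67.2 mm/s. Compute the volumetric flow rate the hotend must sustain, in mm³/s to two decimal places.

14.27

Bead cross-section = 0.36 × 0.59 = 0.2124 mm².
Volumetric flow = 67.2 × 0.2124 = 14.27 mm³/s.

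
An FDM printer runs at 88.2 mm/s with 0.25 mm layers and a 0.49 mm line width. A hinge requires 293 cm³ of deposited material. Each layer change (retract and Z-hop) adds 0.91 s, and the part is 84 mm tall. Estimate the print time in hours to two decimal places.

Line area = 0.25 × 0.49, so 0.1225 mm².
Path length: 293000 mm³ / 0.1225 mm² → 2391836.7 mm.
Time extruding: 2391836.7 / 88.2 → 27118.3 s.
Number of layers: 84 / 0.25 → 336 (rounded up).
Non-print overhead = 336 × 0.91 = 305.76 s.
Altogether 27118.3 + 305.76 = 27424.06 s, i.e. 7.62 hours.

7.62 hours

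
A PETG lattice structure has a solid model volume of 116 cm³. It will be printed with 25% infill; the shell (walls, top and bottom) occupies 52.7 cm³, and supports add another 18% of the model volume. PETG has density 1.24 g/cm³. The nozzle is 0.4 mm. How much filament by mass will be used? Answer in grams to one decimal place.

110.9 g

Interior volume = 116 − 52.7, so 63.3 cm³.
Deposited infill: 0.25 × 63.3 → 15.825 cm³.
Support = 0.18 × 116 = 20.88 cm³.
Total printed volume = 52.7 + 15.825 + 20.88 = 89.405 cm³.
Mass = 89.405 × 1.24 = 110.8622 g.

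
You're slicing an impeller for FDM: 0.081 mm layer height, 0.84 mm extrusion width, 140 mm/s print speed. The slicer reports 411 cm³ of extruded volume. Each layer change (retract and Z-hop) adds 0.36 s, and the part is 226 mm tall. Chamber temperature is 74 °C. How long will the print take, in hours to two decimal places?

12.26 hours

Line area = 0.081 × 0.84, so 0.06804 mm².
Toolpath length = 411 cm³ / 0.06804 mm² = 411000 / 0.06804 = 6040564.4 mm.
Print-move time = 6040564.4 / 140 = 43146.9 s.
Layer count = ceil(226 / 0.081) = 2791.
Non-print overhead: 2791 × 0.36 → 1004.76 s.
Total = 43146.9 + 1004.76 = 44151.66 s = 12.26 hours.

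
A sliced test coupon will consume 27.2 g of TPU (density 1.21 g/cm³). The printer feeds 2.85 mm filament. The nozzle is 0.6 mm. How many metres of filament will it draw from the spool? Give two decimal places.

Volume = 27.2 g / 1.21 g·cm⁻³ = 22.4793 cm³ = 22479.3 mm³.
Cross-section of 2.85 mm filament: π·(2.85/2)² = 6.3794 mm².
Length = 22479.3 / 6.3794 = 3523.73 mm = 3.52 m.

3.52 m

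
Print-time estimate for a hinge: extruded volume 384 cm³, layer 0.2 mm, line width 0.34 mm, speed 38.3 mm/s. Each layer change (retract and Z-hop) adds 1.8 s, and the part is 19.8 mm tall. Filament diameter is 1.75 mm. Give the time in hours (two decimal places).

41.01 hours

Extrusion cross-section = 0.2 × 0.34 = 0.068 mm².
Toolpath length = 384 cm³ / 0.068 mm² = 384000 / 0.068 = 5647058.8 mm.
Print-move time = 5647058.8 / 38.3 = 147442.8 s.
Layer count = ceil(19.8 / 0.2) = 99.
Layer-change overhead: 99 × 1.8 → 178.2 s.
Total = 147442.8 + 178.2 = 147621 s = 41.01 hours.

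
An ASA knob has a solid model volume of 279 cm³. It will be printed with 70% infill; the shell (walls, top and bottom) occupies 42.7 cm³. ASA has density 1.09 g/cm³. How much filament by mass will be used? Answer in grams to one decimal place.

226.8 g

Infill region = 279 − 42.7 = 236.3 cm³.
Infill deposited: 0.70 × 236.3 → 165.41 cm³.
Total extruded = 42.7 + 165.41, so 208.11 cm³.
Mass = 208.11 × 1.09 = 226.8399 g.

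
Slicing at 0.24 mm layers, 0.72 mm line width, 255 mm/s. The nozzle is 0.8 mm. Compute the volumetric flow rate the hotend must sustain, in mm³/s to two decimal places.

Bead cross-section: 0.24 × 0.72 → 0.1728 mm².
Q = v·A = 255 × 0.1728 = 44.06 mm³/s.

44.06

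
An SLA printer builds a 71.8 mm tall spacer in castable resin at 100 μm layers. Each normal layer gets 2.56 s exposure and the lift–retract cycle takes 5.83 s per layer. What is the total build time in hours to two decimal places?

Number of layers: 71.8 / 0.1 → 718 (rounded up).
Cycle time: 2.56 + 5.83 → 8.39 s.
Build time: 718 × 8.39 s = 6024.02 s, i.e. 1.67 hours.

1.67 hours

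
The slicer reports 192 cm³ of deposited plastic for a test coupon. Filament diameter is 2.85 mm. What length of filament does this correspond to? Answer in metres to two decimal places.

Cross-section of 2.85 mm filament: π·(2.85/2)² = 6.3794 mm².
Length = 192 cm³ / 6.3794 mm² = 192000 / 6.3794 = 30096.87 mm = 30.10 m.

30.10 m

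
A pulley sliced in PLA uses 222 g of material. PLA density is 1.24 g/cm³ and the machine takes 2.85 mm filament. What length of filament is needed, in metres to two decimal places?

Volume = 222 g / 1.24 g·cm⁻³ = 179.0323 cm³ = 179032.3 mm³.
Filament cross-section = π × (2.85/2)² = 6.3794 mm².
L = V/A = 179032.3/6.3794 = 28064.13 mm → 28.06 m.

28.06 m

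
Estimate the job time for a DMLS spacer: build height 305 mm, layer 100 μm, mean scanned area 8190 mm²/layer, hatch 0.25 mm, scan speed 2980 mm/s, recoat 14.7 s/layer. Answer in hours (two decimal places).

Layers = ⌈305/0.1⌉ = 3050.
Per-layer scan distance = 8190 / 0.25 = 32760 mm.
Laser time per layer: 32760 / 2980 → 10.9933 s.
Per-layer time = 10.9933 + 14.7, so 25.6933 s.
3050 layers × 25.6933 s/layer = 78364.565 s, i.e. 21.77 hours.

21.77 hours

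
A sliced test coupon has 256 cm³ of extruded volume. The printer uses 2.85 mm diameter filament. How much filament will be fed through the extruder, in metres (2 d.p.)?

Cross-section of 2.85 mm filament: π·(2.85/2)² = 6.3794 mm².
Length = 256 cm³ / 6.3794 mm² = 256000 / 6.3794 = 40129.17 mm = 40.13 m.

40.13 m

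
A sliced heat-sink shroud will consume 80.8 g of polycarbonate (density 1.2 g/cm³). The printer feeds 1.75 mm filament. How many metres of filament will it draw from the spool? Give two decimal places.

27.99 m

Extruded volume: 80.8/1.2 = 67.3333 cm³ (67333.3 mm³).
A = π r² = π × 0.875² = 2.4053 mm².
L = V/A = 67333.3/2.4053 = 27993.72 mm → 27.99 m.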